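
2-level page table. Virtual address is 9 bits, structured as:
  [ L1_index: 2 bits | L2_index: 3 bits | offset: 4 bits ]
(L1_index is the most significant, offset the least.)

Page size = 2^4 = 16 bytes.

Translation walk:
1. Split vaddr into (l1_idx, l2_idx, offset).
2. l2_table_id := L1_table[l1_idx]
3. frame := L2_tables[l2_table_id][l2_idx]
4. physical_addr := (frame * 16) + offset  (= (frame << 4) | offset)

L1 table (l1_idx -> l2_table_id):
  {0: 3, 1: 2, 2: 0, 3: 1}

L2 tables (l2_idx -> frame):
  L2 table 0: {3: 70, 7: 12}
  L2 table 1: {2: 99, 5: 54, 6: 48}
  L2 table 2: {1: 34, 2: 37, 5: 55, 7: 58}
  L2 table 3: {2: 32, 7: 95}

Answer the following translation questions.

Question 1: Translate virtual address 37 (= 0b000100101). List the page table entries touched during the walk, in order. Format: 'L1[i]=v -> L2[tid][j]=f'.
Answer: L1[0]=3 -> L2[3][2]=32

Derivation:
vaddr = 37 = 0b000100101
Split: l1_idx=0, l2_idx=2, offset=5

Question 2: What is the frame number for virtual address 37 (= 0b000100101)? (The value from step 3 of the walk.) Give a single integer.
Answer: 32

Derivation:
vaddr = 37: l1_idx=0, l2_idx=2
L1[0] = 3; L2[3][2] = 32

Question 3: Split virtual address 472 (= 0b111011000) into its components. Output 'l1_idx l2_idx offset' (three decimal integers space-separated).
Answer: 3 5 8

Derivation:
vaddr = 472 = 0b111011000
  top 2 bits -> l1_idx = 3
  next 3 bits -> l2_idx = 5
  bottom 4 bits -> offset = 8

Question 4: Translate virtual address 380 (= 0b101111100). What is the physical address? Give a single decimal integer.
vaddr = 380 = 0b101111100
Split: l1_idx=2, l2_idx=7, offset=12
L1[2] = 0
L2[0][7] = 12
paddr = 12 * 16 + 12 = 204

Answer: 204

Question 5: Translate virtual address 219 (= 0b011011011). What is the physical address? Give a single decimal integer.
Answer: 891

Derivation:
vaddr = 219 = 0b011011011
Split: l1_idx=1, l2_idx=5, offset=11
L1[1] = 2
L2[2][5] = 55
paddr = 55 * 16 + 11 = 891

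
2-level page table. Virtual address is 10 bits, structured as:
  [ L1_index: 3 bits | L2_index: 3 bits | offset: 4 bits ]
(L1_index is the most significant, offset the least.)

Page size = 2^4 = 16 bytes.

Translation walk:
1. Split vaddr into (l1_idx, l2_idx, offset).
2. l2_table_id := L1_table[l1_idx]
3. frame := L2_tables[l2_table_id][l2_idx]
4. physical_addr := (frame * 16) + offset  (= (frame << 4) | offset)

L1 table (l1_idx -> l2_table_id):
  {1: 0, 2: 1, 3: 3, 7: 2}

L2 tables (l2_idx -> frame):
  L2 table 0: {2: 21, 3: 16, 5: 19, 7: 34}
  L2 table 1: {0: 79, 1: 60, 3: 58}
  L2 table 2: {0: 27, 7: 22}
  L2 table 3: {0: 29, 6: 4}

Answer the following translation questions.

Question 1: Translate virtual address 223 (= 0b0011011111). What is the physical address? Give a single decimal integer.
vaddr = 223 = 0b0011011111
Split: l1_idx=1, l2_idx=5, offset=15
L1[1] = 0
L2[0][5] = 19
paddr = 19 * 16 + 15 = 319

Answer: 319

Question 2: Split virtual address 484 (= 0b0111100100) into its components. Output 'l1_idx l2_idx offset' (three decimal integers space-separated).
Answer: 3 6 4

Derivation:
vaddr = 484 = 0b0111100100
  top 3 bits -> l1_idx = 3
  next 3 bits -> l2_idx = 6
  bottom 4 bits -> offset = 4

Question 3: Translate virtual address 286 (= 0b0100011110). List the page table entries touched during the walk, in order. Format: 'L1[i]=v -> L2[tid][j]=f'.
vaddr = 286 = 0b0100011110
Split: l1_idx=2, l2_idx=1, offset=14

Answer: L1[2]=1 -> L2[1][1]=60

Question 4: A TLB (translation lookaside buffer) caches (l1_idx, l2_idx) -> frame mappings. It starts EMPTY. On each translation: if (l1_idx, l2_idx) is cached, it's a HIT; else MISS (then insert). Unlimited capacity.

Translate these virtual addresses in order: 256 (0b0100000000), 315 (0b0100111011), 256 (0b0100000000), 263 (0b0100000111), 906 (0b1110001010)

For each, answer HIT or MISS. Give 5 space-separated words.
vaddr=256: (2,0) not in TLB -> MISS, insert
vaddr=315: (2,3) not in TLB -> MISS, insert
vaddr=256: (2,0) in TLB -> HIT
vaddr=263: (2,0) in TLB -> HIT
vaddr=906: (7,0) not in TLB -> MISS, insert

Answer: MISS MISS HIT HIT MISS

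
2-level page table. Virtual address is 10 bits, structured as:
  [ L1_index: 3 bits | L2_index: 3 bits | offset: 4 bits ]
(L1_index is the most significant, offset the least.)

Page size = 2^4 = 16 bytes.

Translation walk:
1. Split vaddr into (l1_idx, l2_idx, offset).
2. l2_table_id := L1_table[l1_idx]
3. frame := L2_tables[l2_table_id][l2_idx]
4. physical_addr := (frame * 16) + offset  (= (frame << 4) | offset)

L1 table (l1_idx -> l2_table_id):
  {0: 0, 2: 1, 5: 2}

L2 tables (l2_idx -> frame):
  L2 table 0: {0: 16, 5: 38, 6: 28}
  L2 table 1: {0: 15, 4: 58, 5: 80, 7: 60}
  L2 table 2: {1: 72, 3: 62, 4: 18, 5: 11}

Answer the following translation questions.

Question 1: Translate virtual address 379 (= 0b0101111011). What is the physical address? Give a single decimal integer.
Answer: 971

Derivation:
vaddr = 379 = 0b0101111011
Split: l1_idx=2, l2_idx=7, offset=11
L1[2] = 1
L2[1][7] = 60
paddr = 60 * 16 + 11 = 971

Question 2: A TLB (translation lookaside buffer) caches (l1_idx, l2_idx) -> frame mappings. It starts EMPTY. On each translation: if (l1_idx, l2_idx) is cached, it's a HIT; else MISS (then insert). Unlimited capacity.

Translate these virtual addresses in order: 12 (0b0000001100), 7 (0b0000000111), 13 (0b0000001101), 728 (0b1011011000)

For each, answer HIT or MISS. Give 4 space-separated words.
vaddr=12: (0,0) not in TLB -> MISS, insert
vaddr=7: (0,0) in TLB -> HIT
vaddr=13: (0,0) in TLB -> HIT
vaddr=728: (5,5) not in TLB -> MISS, insert

Answer: MISS HIT HIT MISS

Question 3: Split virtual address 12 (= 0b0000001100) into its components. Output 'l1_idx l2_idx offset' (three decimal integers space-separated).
vaddr = 12 = 0b0000001100
  top 3 bits -> l1_idx = 0
  next 3 bits -> l2_idx = 0
  bottom 4 bits -> offset = 12

Answer: 0 0 12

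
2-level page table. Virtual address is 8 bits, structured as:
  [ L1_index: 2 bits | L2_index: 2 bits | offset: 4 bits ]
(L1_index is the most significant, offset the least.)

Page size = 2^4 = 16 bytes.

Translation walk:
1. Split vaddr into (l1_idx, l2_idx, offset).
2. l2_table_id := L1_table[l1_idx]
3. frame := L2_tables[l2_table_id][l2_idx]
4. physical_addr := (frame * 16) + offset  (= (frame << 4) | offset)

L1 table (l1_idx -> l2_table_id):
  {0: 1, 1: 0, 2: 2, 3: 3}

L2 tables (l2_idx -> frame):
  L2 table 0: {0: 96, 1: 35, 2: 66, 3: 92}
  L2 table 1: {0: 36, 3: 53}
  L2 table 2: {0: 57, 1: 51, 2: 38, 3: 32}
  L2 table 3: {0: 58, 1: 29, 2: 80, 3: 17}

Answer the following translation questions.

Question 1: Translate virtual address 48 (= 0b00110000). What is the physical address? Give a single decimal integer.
Answer: 848

Derivation:
vaddr = 48 = 0b00110000
Split: l1_idx=0, l2_idx=3, offset=0
L1[0] = 1
L2[1][3] = 53
paddr = 53 * 16 + 0 = 848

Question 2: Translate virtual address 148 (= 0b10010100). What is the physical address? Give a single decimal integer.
vaddr = 148 = 0b10010100
Split: l1_idx=2, l2_idx=1, offset=4
L1[2] = 2
L2[2][1] = 51
paddr = 51 * 16 + 4 = 820

Answer: 820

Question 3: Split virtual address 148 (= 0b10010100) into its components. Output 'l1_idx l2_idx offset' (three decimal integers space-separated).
vaddr = 148 = 0b10010100
  top 2 bits -> l1_idx = 2
  next 2 bits -> l2_idx = 1
  bottom 4 bits -> offset = 4

Answer: 2 1 4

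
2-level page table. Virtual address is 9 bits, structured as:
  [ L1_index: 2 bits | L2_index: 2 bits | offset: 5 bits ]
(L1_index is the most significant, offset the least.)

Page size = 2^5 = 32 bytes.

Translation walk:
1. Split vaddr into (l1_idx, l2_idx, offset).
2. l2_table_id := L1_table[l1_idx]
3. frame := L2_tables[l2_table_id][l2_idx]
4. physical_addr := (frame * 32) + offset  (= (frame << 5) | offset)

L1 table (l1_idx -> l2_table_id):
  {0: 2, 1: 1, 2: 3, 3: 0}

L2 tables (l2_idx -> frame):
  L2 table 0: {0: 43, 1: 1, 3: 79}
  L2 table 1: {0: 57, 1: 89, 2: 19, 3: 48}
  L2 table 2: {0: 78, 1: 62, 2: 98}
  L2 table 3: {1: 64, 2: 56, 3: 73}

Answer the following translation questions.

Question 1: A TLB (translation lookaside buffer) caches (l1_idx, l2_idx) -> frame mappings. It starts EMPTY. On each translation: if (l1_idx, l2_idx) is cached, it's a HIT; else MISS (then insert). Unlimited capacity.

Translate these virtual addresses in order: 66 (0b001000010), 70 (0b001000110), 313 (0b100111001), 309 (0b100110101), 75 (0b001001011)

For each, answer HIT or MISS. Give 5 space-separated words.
Answer: MISS HIT MISS HIT HIT

Derivation:
vaddr=66: (0,2) not in TLB -> MISS, insert
vaddr=70: (0,2) in TLB -> HIT
vaddr=313: (2,1) not in TLB -> MISS, insert
vaddr=309: (2,1) in TLB -> HIT
vaddr=75: (0,2) in TLB -> HIT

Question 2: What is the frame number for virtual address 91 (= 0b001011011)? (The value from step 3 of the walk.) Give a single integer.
vaddr = 91: l1_idx=0, l2_idx=2
L1[0] = 2; L2[2][2] = 98

Answer: 98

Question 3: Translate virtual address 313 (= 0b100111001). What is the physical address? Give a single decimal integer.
Answer: 2073

Derivation:
vaddr = 313 = 0b100111001
Split: l1_idx=2, l2_idx=1, offset=25
L1[2] = 3
L2[3][1] = 64
paddr = 64 * 32 + 25 = 2073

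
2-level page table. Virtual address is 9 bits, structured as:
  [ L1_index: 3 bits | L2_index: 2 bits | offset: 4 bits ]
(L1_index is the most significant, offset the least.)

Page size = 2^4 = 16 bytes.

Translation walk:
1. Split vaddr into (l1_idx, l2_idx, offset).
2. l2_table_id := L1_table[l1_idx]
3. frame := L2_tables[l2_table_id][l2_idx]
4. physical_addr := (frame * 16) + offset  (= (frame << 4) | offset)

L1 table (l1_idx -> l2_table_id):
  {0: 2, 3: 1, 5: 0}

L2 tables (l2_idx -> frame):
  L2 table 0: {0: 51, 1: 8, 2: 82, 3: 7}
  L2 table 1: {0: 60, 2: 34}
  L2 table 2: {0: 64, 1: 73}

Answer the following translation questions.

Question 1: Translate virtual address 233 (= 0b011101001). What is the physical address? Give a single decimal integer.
vaddr = 233 = 0b011101001
Split: l1_idx=3, l2_idx=2, offset=9
L1[3] = 1
L2[1][2] = 34
paddr = 34 * 16 + 9 = 553

Answer: 553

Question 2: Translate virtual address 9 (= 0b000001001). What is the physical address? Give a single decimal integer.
vaddr = 9 = 0b000001001
Split: l1_idx=0, l2_idx=0, offset=9
L1[0] = 2
L2[2][0] = 64
paddr = 64 * 16 + 9 = 1033

Answer: 1033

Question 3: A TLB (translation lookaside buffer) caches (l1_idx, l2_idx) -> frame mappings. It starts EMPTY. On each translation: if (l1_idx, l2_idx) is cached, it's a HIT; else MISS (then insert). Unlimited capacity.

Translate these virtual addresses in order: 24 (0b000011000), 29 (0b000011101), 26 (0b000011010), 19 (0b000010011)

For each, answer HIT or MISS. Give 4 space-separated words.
vaddr=24: (0,1) not in TLB -> MISS, insert
vaddr=29: (0,1) in TLB -> HIT
vaddr=26: (0,1) in TLB -> HIT
vaddr=19: (0,1) in TLB -> HIT

Answer: MISS HIT HIT HIT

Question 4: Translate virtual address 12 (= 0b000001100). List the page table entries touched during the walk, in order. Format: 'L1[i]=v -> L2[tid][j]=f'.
vaddr = 12 = 0b000001100
Split: l1_idx=0, l2_idx=0, offset=12

Answer: L1[0]=2 -> L2[2][0]=64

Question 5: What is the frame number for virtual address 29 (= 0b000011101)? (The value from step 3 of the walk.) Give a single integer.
Answer: 73

Derivation:
vaddr = 29: l1_idx=0, l2_idx=1
L1[0] = 2; L2[2][1] = 73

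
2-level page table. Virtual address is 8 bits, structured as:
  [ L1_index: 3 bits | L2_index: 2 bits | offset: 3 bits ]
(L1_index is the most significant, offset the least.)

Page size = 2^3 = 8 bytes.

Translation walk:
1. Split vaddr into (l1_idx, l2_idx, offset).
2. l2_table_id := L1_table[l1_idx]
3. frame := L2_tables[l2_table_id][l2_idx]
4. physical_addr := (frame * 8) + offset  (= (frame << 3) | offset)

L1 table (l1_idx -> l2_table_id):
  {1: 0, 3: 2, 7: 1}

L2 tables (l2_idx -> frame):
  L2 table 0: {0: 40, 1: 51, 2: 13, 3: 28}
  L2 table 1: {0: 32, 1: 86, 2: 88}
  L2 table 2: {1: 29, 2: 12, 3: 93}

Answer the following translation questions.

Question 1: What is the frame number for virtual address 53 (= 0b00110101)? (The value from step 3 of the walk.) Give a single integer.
Answer: 13

Derivation:
vaddr = 53: l1_idx=1, l2_idx=2
L1[1] = 0; L2[0][2] = 13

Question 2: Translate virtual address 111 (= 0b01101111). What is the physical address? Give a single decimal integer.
vaddr = 111 = 0b01101111
Split: l1_idx=3, l2_idx=1, offset=7
L1[3] = 2
L2[2][1] = 29
paddr = 29 * 8 + 7 = 239

Answer: 239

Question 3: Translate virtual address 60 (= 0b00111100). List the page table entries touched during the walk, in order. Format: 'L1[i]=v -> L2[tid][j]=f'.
vaddr = 60 = 0b00111100
Split: l1_idx=1, l2_idx=3, offset=4

Answer: L1[1]=0 -> L2[0][3]=28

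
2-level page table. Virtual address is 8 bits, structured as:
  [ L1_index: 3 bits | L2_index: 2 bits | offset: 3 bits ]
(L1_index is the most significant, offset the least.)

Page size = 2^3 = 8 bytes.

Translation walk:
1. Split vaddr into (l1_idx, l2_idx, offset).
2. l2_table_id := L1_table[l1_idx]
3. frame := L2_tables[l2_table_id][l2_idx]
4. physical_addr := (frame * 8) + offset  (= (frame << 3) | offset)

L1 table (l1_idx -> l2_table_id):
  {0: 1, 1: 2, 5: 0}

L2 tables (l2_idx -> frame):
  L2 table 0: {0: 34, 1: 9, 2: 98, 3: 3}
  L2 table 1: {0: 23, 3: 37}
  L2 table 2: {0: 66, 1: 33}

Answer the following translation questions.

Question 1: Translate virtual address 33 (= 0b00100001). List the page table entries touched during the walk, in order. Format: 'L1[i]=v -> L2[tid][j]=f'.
Answer: L1[1]=2 -> L2[2][0]=66

Derivation:
vaddr = 33 = 0b00100001
Split: l1_idx=1, l2_idx=0, offset=1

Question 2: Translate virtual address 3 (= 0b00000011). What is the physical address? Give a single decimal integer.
vaddr = 3 = 0b00000011
Split: l1_idx=0, l2_idx=0, offset=3
L1[0] = 1
L2[1][0] = 23
paddr = 23 * 8 + 3 = 187

Answer: 187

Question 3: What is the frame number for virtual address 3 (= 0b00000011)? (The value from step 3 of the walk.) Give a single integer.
vaddr = 3: l1_idx=0, l2_idx=0
L1[0] = 1; L2[1][0] = 23

Answer: 23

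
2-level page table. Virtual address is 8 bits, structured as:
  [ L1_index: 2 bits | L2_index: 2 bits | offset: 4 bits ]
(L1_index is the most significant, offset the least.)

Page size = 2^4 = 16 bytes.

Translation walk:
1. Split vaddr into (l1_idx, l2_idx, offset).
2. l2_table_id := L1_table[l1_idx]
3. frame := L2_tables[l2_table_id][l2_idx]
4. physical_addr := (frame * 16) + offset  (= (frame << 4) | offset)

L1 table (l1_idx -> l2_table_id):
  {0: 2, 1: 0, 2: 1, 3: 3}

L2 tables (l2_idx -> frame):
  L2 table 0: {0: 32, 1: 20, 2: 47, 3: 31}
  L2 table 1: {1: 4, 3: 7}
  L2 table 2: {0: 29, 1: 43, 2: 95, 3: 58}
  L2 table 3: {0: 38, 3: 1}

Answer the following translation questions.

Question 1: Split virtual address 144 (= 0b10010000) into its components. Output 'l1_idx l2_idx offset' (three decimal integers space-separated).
vaddr = 144 = 0b10010000
  top 2 bits -> l1_idx = 2
  next 2 bits -> l2_idx = 1
  bottom 4 bits -> offset = 0

Answer: 2 1 0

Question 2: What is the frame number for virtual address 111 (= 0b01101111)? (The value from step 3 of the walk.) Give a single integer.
Answer: 47

Derivation:
vaddr = 111: l1_idx=1, l2_idx=2
L1[1] = 0; L2[0][2] = 47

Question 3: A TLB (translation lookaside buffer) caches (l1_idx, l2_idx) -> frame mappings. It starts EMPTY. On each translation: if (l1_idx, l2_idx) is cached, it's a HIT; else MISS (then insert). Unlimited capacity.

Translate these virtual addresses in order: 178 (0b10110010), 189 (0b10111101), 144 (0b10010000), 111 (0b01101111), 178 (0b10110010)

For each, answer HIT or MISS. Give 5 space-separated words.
vaddr=178: (2,3) not in TLB -> MISS, insert
vaddr=189: (2,3) in TLB -> HIT
vaddr=144: (2,1) not in TLB -> MISS, insert
vaddr=111: (1,2) not in TLB -> MISS, insert
vaddr=178: (2,3) in TLB -> HIT

Answer: MISS HIT MISS MISS HIT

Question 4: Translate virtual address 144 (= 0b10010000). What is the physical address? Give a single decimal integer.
Answer: 64

Derivation:
vaddr = 144 = 0b10010000
Split: l1_idx=2, l2_idx=1, offset=0
L1[2] = 1
L2[1][1] = 4
paddr = 4 * 16 + 0 = 64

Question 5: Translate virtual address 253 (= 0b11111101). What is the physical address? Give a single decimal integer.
Answer: 29

Derivation:
vaddr = 253 = 0b11111101
Split: l1_idx=3, l2_idx=3, offset=13
L1[3] = 3
L2[3][3] = 1
paddr = 1 * 16 + 13 = 29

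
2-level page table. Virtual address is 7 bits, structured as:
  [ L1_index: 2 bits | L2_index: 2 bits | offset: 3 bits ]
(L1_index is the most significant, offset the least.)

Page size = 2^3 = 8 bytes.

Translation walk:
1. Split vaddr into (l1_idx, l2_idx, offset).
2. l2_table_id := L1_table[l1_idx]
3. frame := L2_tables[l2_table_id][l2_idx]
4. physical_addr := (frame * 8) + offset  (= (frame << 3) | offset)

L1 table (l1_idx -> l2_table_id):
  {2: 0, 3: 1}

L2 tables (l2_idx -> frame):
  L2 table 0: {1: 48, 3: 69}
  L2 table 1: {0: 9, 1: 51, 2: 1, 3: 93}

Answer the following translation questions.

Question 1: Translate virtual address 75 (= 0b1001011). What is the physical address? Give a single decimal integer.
vaddr = 75 = 0b1001011
Split: l1_idx=2, l2_idx=1, offset=3
L1[2] = 0
L2[0][1] = 48
paddr = 48 * 8 + 3 = 387

Answer: 387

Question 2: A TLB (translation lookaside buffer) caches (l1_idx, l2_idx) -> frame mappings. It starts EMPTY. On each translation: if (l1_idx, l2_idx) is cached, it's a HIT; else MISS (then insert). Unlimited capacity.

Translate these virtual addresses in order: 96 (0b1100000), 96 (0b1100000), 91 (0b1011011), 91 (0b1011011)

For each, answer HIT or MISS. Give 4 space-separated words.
vaddr=96: (3,0) not in TLB -> MISS, insert
vaddr=96: (3,0) in TLB -> HIT
vaddr=91: (2,3) not in TLB -> MISS, insert
vaddr=91: (2,3) in TLB -> HIT

Answer: MISS HIT MISS HIT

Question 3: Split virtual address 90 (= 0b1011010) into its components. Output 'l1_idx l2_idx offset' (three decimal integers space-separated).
vaddr = 90 = 0b1011010
  top 2 bits -> l1_idx = 2
  next 2 bits -> l2_idx = 3
  bottom 3 bits -> offset = 2

Answer: 2 3 2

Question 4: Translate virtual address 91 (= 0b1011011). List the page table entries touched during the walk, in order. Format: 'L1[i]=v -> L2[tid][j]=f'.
vaddr = 91 = 0b1011011
Split: l1_idx=2, l2_idx=3, offset=3

Answer: L1[2]=0 -> L2[0][3]=69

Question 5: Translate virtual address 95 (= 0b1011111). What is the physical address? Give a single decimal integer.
Answer: 559

Derivation:
vaddr = 95 = 0b1011111
Split: l1_idx=2, l2_idx=3, offset=7
L1[2] = 0
L2[0][3] = 69
paddr = 69 * 8 + 7 = 559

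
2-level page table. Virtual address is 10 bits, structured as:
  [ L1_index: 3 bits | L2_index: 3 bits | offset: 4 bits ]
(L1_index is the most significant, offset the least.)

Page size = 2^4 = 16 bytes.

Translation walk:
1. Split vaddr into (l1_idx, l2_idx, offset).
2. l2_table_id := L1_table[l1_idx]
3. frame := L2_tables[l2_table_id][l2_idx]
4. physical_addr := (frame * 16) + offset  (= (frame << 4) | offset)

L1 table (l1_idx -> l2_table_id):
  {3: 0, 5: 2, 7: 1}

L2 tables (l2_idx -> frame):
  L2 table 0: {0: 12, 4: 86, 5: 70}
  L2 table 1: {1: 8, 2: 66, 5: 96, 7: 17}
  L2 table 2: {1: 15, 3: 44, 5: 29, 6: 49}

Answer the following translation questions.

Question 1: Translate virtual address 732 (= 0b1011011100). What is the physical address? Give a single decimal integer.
Answer: 476

Derivation:
vaddr = 732 = 0b1011011100
Split: l1_idx=5, l2_idx=5, offset=12
L1[5] = 2
L2[2][5] = 29
paddr = 29 * 16 + 12 = 476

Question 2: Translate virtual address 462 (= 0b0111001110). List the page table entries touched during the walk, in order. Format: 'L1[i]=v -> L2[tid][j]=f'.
Answer: L1[3]=0 -> L2[0][4]=86

Derivation:
vaddr = 462 = 0b0111001110
Split: l1_idx=3, l2_idx=4, offset=14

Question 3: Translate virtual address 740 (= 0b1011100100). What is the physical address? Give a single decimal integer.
vaddr = 740 = 0b1011100100
Split: l1_idx=5, l2_idx=6, offset=4
L1[5] = 2
L2[2][6] = 49
paddr = 49 * 16 + 4 = 788

Answer: 788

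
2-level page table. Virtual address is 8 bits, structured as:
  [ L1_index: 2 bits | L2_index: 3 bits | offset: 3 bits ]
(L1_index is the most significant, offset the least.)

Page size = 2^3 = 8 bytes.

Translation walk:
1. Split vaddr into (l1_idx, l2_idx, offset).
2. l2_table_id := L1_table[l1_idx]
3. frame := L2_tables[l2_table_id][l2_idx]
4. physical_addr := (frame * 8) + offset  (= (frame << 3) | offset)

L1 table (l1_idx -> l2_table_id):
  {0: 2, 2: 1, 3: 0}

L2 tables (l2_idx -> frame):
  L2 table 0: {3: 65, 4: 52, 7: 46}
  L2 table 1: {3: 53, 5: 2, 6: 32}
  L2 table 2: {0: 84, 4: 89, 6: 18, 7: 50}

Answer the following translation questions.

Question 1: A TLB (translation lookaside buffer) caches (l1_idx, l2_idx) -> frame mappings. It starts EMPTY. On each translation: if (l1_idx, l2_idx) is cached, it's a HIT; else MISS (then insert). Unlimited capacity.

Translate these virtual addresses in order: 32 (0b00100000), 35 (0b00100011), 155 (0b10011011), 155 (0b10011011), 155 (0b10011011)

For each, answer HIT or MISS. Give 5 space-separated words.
Answer: MISS HIT MISS HIT HIT

Derivation:
vaddr=32: (0,4) not in TLB -> MISS, insert
vaddr=35: (0,4) in TLB -> HIT
vaddr=155: (2,3) not in TLB -> MISS, insert
vaddr=155: (2,3) in TLB -> HIT
vaddr=155: (2,3) in TLB -> HIT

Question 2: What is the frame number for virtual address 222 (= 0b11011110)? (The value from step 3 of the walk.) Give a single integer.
vaddr = 222: l1_idx=3, l2_idx=3
L1[3] = 0; L2[0][3] = 65

Answer: 65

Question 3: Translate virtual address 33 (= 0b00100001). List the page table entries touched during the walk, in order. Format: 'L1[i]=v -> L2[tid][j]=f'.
vaddr = 33 = 0b00100001
Split: l1_idx=0, l2_idx=4, offset=1

Answer: L1[0]=2 -> L2[2][4]=89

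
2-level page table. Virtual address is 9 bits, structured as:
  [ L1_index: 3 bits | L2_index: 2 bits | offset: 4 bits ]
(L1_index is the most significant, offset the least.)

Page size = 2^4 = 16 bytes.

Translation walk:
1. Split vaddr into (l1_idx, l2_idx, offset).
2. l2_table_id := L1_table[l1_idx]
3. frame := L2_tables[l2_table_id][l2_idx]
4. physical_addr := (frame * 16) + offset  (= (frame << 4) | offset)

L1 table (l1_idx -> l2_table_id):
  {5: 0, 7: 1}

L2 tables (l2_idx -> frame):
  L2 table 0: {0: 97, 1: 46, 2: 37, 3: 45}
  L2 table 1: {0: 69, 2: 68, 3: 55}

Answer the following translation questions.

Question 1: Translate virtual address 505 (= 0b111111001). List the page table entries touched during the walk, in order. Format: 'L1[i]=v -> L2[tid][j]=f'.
vaddr = 505 = 0b111111001
Split: l1_idx=7, l2_idx=3, offset=9

Answer: L1[7]=1 -> L2[1][3]=55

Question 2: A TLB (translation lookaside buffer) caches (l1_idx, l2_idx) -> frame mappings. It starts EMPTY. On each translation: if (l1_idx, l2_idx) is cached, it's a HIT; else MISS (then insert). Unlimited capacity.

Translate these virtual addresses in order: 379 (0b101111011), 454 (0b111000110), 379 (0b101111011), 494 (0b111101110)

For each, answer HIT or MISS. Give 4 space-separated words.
Answer: MISS MISS HIT MISS

Derivation:
vaddr=379: (5,3) not in TLB -> MISS, insert
vaddr=454: (7,0) not in TLB -> MISS, insert
vaddr=379: (5,3) in TLB -> HIT
vaddr=494: (7,2) not in TLB -> MISS, insert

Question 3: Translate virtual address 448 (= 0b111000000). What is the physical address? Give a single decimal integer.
vaddr = 448 = 0b111000000
Split: l1_idx=7, l2_idx=0, offset=0
L1[7] = 1
L2[1][0] = 69
paddr = 69 * 16 + 0 = 1104

Answer: 1104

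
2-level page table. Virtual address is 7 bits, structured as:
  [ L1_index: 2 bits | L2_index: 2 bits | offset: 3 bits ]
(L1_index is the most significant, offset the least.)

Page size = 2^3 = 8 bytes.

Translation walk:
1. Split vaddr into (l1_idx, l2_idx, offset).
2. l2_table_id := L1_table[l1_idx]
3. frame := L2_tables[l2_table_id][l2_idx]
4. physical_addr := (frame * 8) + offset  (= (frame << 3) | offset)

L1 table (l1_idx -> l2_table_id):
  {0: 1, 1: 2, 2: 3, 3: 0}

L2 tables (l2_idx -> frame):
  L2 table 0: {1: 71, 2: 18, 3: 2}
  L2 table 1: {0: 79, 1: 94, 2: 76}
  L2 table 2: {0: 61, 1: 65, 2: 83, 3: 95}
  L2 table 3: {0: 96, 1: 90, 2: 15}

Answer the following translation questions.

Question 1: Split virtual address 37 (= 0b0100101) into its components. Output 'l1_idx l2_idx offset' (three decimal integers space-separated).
Answer: 1 0 5

Derivation:
vaddr = 37 = 0b0100101
  top 2 bits -> l1_idx = 1
  next 2 bits -> l2_idx = 0
  bottom 3 bits -> offset = 5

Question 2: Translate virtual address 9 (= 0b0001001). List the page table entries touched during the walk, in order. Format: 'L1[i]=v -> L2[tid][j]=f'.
vaddr = 9 = 0b0001001
Split: l1_idx=0, l2_idx=1, offset=1

Answer: L1[0]=1 -> L2[1][1]=94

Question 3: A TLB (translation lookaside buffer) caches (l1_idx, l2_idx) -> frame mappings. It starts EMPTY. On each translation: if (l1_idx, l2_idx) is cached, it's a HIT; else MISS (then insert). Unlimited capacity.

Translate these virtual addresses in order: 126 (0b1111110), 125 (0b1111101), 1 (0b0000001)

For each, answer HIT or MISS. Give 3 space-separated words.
Answer: MISS HIT MISS

Derivation:
vaddr=126: (3,3) not in TLB -> MISS, insert
vaddr=125: (3,3) in TLB -> HIT
vaddr=1: (0,0) not in TLB -> MISS, insert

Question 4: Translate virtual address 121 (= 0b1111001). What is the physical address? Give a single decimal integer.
Answer: 17

Derivation:
vaddr = 121 = 0b1111001
Split: l1_idx=3, l2_idx=3, offset=1
L1[3] = 0
L2[0][3] = 2
paddr = 2 * 8 + 1 = 17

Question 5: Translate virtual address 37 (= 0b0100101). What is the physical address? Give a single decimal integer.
Answer: 493

Derivation:
vaddr = 37 = 0b0100101
Split: l1_idx=1, l2_idx=0, offset=5
L1[1] = 2
L2[2][0] = 61
paddr = 61 * 8 + 5 = 493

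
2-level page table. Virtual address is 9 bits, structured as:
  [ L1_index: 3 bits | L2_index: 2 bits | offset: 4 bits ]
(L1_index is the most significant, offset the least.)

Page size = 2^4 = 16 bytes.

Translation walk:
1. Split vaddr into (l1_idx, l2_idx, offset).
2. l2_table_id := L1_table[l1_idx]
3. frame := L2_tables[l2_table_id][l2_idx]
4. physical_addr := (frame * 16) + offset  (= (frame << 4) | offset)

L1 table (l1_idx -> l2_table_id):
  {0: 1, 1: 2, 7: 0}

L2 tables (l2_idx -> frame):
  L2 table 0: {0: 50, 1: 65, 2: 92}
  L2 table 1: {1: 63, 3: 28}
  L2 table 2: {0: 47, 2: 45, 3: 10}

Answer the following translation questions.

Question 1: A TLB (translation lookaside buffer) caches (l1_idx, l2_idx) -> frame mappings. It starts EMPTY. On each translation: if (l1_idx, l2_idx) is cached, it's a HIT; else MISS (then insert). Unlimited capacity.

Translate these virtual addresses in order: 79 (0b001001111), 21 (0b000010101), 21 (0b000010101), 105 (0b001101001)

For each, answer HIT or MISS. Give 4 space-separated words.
Answer: MISS MISS HIT MISS

Derivation:
vaddr=79: (1,0) not in TLB -> MISS, insert
vaddr=21: (0,1) not in TLB -> MISS, insert
vaddr=21: (0,1) in TLB -> HIT
vaddr=105: (1,2) not in TLB -> MISS, insert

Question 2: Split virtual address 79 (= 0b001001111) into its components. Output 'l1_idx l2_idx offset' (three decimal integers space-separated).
Answer: 1 0 15

Derivation:
vaddr = 79 = 0b001001111
  top 3 bits -> l1_idx = 1
  next 2 bits -> l2_idx = 0
  bottom 4 bits -> offset = 15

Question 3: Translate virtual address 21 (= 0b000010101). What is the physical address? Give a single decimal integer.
vaddr = 21 = 0b000010101
Split: l1_idx=0, l2_idx=1, offset=5
L1[0] = 1
L2[1][1] = 63
paddr = 63 * 16 + 5 = 1013

Answer: 1013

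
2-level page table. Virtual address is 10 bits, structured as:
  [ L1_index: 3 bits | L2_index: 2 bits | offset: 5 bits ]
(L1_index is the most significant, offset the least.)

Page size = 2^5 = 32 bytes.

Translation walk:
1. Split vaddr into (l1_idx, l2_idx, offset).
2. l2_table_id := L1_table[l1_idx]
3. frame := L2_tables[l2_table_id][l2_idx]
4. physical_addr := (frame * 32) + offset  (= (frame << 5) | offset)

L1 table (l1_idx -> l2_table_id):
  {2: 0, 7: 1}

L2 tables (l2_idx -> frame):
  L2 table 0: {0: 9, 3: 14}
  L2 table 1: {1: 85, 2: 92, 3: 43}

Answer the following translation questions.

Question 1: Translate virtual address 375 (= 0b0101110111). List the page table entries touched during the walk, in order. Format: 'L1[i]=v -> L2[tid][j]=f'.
vaddr = 375 = 0b0101110111
Split: l1_idx=2, l2_idx=3, offset=23

Answer: L1[2]=0 -> L2[0][3]=14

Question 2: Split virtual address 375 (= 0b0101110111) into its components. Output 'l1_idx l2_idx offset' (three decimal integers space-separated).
vaddr = 375 = 0b0101110111
  top 3 bits -> l1_idx = 2
  next 2 bits -> l2_idx = 3
  bottom 5 bits -> offset = 23

Answer: 2 3 23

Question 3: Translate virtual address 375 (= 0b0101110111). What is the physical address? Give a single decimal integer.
Answer: 471

Derivation:
vaddr = 375 = 0b0101110111
Split: l1_idx=2, l2_idx=3, offset=23
L1[2] = 0
L2[0][3] = 14
paddr = 14 * 32 + 23 = 471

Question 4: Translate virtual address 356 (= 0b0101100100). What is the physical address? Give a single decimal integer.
Answer: 452

Derivation:
vaddr = 356 = 0b0101100100
Split: l1_idx=2, l2_idx=3, offset=4
L1[2] = 0
L2[0][3] = 14
paddr = 14 * 32 + 4 = 452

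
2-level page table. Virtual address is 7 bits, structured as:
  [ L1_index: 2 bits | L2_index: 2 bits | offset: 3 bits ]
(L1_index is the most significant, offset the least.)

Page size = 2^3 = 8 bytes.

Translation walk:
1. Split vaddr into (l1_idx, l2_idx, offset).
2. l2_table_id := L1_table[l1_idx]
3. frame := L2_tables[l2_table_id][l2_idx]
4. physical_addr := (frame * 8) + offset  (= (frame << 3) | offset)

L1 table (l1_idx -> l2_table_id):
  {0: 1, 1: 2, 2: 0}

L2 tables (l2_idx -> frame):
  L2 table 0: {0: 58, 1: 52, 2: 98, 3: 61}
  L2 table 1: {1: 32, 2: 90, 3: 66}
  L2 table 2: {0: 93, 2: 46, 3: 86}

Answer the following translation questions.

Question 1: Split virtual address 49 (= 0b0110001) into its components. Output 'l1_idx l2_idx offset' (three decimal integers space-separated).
vaddr = 49 = 0b0110001
  top 2 bits -> l1_idx = 1
  next 2 bits -> l2_idx = 2
  bottom 3 bits -> offset = 1

Answer: 1 2 1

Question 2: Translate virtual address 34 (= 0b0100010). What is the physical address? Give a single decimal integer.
vaddr = 34 = 0b0100010
Split: l1_idx=1, l2_idx=0, offset=2
L1[1] = 2
L2[2][0] = 93
paddr = 93 * 8 + 2 = 746

Answer: 746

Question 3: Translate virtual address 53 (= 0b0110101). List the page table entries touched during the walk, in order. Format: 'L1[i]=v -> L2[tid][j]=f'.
vaddr = 53 = 0b0110101
Split: l1_idx=1, l2_idx=2, offset=5

Answer: L1[1]=2 -> L2[2][2]=46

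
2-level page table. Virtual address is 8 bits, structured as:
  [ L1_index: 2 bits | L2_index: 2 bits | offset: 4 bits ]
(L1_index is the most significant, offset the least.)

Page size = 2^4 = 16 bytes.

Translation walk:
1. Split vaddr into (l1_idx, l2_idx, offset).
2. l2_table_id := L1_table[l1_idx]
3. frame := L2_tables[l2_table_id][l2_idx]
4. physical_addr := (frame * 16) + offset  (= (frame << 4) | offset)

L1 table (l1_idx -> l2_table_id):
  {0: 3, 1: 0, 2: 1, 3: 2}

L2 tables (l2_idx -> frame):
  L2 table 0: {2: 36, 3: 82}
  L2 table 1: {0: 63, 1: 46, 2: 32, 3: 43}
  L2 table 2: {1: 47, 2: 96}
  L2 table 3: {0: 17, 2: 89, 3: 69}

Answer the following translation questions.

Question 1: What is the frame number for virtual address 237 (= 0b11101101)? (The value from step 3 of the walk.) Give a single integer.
vaddr = 237: l1_idx=3, l2_idx=2
L1[3] = 2; L2[2][2] = 96

Answer: 96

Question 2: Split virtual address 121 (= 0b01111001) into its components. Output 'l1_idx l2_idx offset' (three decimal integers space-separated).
Answer: 1 3 9

Derivation:
vaddr = 121 = 0b01111001
  top 2 bits -> l1_idx = 1
  next 2 bits -> l2_idx = 3
  bottom 4 bits -> offset = 9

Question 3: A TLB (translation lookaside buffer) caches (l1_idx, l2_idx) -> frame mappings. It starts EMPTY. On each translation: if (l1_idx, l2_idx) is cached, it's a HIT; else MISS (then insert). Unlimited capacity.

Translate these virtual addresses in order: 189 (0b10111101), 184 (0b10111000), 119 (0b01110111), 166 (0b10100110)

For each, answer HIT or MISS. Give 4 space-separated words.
Answer: MISS HIT MISS MISS

Derivation:
vaddr=189: (2,3) not in TLB -> MISS, insert
vaddr=184: (2,3) in TLB -> HIT
vaddr=119: (1,3) not in TLB -> MISS, insert
vaddr=166: (2,2) not in TLB -> MISS, insert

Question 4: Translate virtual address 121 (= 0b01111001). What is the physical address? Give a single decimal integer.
vaddr = 121 = 0b01111001
Split: l1_idx=1, l2_idx=3, offset=9
L1[1] = 0
L2[0][3] = 82
paddr = 82 * 16 + 9 = 1321

Answer: 1321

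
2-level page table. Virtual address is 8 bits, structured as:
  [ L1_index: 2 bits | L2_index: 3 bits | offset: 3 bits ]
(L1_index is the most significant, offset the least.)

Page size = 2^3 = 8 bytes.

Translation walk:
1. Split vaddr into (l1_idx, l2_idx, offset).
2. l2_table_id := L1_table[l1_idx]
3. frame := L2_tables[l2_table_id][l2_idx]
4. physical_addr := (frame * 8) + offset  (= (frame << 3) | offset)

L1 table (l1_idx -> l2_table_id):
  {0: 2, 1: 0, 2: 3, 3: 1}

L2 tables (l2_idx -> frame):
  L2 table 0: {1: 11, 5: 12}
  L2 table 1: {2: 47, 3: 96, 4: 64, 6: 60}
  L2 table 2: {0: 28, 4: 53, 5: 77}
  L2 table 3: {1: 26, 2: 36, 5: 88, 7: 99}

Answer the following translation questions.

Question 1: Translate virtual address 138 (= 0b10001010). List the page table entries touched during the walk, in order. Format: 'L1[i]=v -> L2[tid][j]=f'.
Answer: L1[2]=3 -> L2[3][1]=26

Derivation:
vaddr = 138 = 0b10001010
Split: l1_idx=2, l2_idx=1, offset=2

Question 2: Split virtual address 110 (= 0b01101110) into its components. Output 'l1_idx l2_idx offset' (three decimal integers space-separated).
vaddr = 110 = 0b01101110
  top 2 bits -> l1_idx = 1
  next 3 bits -> l2_idx = 5
  bottom 3 bits -> offset = 6

Answer: 1 5 6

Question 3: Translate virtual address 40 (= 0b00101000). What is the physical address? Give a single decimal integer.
vaddr = 40 = 0b00101000
Split: l1_idx=0, l2_idx=5, offset=0
L1[0] = 2
L2[2][5] = 77
paddr = 77 * 8 + 0 = 616

Answer: 616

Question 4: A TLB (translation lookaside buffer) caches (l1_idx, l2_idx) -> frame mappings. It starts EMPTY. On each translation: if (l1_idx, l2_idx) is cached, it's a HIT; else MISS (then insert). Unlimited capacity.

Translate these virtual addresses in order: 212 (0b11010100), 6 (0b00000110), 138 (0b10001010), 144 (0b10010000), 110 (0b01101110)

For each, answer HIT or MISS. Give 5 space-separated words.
Answer: MISS MISS MISS MISS MISS

Derivation:
vaddr=212: (3,2) not in TLB -> MISS, insert
vaddr=6: (0,0) not in TLB -> MISS, insert
vaddr=138: (2,1) not in TLB -> MISS, insert
vaddr=144: (2,2) not in TLB -> MISS, insert
vaddr=110: (1,5) not in TLB -> MISS, insert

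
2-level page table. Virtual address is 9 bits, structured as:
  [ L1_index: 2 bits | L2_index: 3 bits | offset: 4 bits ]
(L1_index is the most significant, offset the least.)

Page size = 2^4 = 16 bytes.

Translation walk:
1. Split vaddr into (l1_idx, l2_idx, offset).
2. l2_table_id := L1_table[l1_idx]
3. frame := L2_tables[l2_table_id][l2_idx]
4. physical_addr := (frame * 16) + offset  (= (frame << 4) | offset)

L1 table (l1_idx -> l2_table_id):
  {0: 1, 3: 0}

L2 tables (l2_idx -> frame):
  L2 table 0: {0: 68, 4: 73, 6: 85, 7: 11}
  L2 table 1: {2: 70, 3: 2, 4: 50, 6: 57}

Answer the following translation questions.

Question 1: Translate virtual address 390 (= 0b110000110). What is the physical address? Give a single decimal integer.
vaddr = 390 = 0b110000110
Split: l1_idx=3, l2_idx=0, offset=6
L1[3] = 0
L2[0][0] = 68
paddr = 68 * 16 + 6 = 1094

Answer: 1094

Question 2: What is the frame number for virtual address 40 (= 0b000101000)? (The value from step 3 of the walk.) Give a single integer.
vaddr = 40: l1_idx=0, l2_idx=2
L1[0] = 1; L2[1][2] = 70

Answer: 70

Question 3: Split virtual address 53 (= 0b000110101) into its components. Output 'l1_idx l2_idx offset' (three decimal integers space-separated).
Answer: 0 3 5

Derivation:
vaddr = 53 = 0b000110101
  top 2 bits -> l1_idx = 0
  next 3 bits -> l2_idx = 3
  bottom 4 bits -> offset = 5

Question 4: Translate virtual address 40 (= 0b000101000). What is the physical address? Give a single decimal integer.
Answer: 1128

Derivation:
vaddr = 40 = 0b000101000
Split: l1_idx=0, l2_idx=2, offset=8
L1[0] = 1
L2[1][2] = 70
paddr = 70 * 16 + 8 = 1128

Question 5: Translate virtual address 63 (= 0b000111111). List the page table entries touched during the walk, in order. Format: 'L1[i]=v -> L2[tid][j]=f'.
vaddr = 63 = 0b000111111
Split: l1_idx=0, l2_idx=3, offset=15

Answer: L1[0]=1 -> L2[1][3]=2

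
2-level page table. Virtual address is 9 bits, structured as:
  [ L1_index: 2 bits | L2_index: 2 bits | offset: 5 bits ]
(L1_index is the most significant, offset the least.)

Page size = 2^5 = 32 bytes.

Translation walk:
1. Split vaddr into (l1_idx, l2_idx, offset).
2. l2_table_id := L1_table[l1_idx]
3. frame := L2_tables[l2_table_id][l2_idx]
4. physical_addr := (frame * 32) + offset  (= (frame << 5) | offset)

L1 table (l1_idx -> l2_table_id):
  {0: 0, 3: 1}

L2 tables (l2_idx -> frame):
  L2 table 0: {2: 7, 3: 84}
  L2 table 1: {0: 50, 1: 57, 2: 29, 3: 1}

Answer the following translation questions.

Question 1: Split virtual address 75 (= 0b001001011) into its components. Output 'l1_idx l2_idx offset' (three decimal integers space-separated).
vaddr = 75 = 0b001001011
  top 2 bits -> l1_idx = 0
  next 2 bits -> l2_idx = 2
  bottom 5 bits -> offset = 11

Answer: 0 2 11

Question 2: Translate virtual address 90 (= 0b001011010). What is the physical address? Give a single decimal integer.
Answer: 250

Derivation:
vaddr = 90 = 0b001011010
Split: l1_idx=0, l2_idx=2, offset=26
L1[0] = 0
L2[0][2] = 7
paddr = 7 * 32 + 26 = 250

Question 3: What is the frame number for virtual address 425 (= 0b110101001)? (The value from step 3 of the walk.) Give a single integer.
vaddr = 425: l1_idx=3, l2_idx=1
L1[3] = 1; L2[1][1] = 57

Answer: 57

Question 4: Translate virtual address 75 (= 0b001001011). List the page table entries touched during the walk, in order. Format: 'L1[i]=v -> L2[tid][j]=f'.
vaddr = 75 = 0b001001011
Split: l1_idx=0, l2_idx=2, offset=11

Answer: L1[0]=0 -> L2[0][2]=7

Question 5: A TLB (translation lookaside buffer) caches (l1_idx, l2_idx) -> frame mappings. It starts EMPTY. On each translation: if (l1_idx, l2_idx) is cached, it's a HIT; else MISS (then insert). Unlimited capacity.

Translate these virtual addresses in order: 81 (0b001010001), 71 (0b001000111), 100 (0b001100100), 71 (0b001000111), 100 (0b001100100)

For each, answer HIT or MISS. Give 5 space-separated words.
vaddr=81: (0,2) not in TLB -> MISS, insert
vaddr=71: (0,2) in TLB -> HIT
vaddr=100: (0,3) not in TLB -> MISS, insert
vaddr=71: (0,2) in TLB -> HIT
vaddr=100: (0,3) in TLB -> HIT

Answer: MISS HIT MISS HIT HIT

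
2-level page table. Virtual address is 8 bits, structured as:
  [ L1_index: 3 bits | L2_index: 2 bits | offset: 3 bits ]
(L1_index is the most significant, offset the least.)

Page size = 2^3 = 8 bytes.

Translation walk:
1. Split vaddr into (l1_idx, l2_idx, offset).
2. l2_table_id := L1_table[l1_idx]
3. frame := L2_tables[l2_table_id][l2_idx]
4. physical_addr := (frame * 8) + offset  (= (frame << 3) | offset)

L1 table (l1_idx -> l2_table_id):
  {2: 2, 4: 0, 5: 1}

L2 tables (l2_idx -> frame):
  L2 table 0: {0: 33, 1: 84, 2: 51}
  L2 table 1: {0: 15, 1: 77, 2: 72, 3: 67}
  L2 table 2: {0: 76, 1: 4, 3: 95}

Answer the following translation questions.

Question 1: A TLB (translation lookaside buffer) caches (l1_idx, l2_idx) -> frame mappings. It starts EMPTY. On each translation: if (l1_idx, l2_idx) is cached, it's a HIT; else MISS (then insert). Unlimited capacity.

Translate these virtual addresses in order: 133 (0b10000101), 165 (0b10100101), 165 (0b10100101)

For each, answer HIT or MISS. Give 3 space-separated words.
Answer: MISS MISS HIT

Derivation:
vaddr=133: (4,0) not in TLB -> MISS, insert
vaddr=165: (5,0) not in TLB -> MISS, insert
vaddr=165: (5,0) in TLB -> HIT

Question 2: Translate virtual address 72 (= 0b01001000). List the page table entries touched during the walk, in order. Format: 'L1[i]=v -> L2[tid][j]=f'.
vaddr = 72 = 0b01001000
Split: l1_idx=2, l2_idx=1, offset=0

Answer: L1[2]=2 -> L2[2][1]=4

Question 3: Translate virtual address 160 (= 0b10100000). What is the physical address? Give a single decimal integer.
vaddr = 160 = 0b10100000
Split: l1_idx=5, l2_idx=0, offset=0
L1[5] = 1
L2[1][0] = 15
paddr = 15 * 8 + 0 = 120

Answer: 120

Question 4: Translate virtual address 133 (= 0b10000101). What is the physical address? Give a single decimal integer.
Answer: 269

Derivation:
vaddr = 133 = 0b10000101
Split: l1_idx=4, l2_idx=0, offset=5
L1[4] = 0
L2[0][0] = 33
paddr = 33 * 8 + 5 = 269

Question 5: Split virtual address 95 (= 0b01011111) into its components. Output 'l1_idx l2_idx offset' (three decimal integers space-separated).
vaddr = 95 = 0b01011111
  top 3 bits -> l1_idx = 2
  next 2 bits -> l2_idx = 3
  bottom 3 bits -> offset = 7

Answer: 2 3 7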